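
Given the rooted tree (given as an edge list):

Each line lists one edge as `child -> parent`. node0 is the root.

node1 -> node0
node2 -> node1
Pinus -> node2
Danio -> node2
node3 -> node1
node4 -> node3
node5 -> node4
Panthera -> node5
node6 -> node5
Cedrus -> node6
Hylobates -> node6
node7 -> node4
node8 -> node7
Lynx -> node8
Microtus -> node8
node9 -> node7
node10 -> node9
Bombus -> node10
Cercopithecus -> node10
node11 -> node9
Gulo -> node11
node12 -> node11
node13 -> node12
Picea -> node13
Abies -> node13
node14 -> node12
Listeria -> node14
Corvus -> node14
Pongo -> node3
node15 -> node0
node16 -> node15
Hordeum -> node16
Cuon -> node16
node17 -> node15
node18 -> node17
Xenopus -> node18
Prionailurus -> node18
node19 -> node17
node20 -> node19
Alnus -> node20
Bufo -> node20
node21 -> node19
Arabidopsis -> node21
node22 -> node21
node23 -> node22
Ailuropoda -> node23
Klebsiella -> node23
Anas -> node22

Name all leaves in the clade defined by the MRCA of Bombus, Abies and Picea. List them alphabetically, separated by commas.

Abies, Bombus, Cercopithecus, Corvus, Gulo, Listeria, Picea

Tracing Bombus: it sits inside (Bombus,Cercopithecus).
Tracing Abies: it sits inside (Picea,Abies).
Tracing Picea: it sits inside (Picea,Abies).
The smallest clade enclosing all 3 is ((Bombus,Cercopithecus),(Gulo,((Picea,Abies),(Listeria,Corvus)))); the answer is its 7 terminal taxa in alphabetical order.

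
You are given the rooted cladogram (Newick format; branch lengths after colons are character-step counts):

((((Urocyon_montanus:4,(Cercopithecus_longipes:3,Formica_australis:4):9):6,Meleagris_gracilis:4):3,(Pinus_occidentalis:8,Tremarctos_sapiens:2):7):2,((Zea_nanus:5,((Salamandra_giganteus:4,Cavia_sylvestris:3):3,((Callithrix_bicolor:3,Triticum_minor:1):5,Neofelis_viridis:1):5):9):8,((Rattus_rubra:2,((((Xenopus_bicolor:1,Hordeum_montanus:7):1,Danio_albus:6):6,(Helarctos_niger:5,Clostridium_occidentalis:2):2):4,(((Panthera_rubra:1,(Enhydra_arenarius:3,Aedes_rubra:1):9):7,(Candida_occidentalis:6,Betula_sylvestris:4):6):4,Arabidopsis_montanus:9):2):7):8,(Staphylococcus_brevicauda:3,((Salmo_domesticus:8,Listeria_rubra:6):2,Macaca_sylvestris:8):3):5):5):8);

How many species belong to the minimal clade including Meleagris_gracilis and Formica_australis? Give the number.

The MRCA of Meleagris_gracilis and Formica_australis is the node subtending ((Urocyon_montanus,(Cercopithecus_longipes,Formica_australis)),Meleagris_gracilis).
That clade contains 4 terminal taxa: Cercopithecus_longipes, Formica_australis, Meleagris_gracilis, Urocyon_montanus.

4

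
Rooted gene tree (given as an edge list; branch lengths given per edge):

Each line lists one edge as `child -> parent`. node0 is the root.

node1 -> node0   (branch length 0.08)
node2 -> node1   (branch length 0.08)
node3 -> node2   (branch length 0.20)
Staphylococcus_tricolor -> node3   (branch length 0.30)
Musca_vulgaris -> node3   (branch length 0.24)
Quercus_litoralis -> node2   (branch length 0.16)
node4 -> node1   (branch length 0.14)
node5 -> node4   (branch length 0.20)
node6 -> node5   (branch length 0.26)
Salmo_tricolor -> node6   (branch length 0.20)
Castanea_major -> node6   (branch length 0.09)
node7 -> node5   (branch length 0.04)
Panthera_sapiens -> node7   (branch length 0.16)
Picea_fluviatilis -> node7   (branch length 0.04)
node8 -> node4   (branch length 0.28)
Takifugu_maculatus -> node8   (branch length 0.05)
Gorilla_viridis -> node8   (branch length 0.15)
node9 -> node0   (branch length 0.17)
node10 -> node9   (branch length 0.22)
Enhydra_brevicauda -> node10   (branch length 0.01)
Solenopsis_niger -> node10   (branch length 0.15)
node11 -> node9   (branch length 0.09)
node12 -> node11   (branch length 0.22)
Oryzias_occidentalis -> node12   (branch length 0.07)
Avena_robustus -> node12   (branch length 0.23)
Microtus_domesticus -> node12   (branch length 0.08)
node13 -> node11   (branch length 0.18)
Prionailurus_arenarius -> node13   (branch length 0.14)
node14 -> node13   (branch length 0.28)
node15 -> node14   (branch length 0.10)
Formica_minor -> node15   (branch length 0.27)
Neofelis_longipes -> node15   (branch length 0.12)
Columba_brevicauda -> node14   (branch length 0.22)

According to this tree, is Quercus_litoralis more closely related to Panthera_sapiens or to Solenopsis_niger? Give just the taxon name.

Panthera_sapiens

The MRCA of Quercus_litoralis and Panthera_sapiens subtends (((Staphylococcus_tricolor,Musca_vulgaris),Quercus_litoralis),(((Salmo_tricolor,Castanea_major),(Panthera_sapiens,Picea_fluviatilis)),(Takifugu_maculatus,Gorilla_viridis))) (9 taxa).
The MRCA of Quercus_litoralis and Solenopsis_niger is the root, subtending the entire tree (18 taxa).
The first is nested inside the second, so Quercus_litoralis shares a more recent common ancestor with Panthera_sapiens.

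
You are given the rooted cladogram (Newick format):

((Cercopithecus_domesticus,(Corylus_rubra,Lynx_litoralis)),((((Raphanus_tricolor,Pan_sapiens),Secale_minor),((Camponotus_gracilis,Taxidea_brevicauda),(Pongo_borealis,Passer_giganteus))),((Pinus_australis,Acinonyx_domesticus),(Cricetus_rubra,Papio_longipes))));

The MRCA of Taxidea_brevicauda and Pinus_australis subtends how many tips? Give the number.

11

The MRCA of Taxidea_brevicauda and Pinus_australis is the node subtending ((((Raphanus_tricolor,Pan_sapiens),Secale_minor),((Camponotus_gracilis,Taxidea_brevicauda),(Pongo_borealis,Passer_giganteus))),((Pinus_australis,Acinonyx_domesticus),(Cricetus_rubra,Papio_longipes))).
That clade contains 11 terminal taxa: Acinonyx_domesticus, Camponotus_gracilis, Cricetus_rubra, Pan_sapiens, Papio_longipes, Passer_giganteus, Pinus_australis, Pongo_borealis, Raphanus_tricolor, Secale_minor, Taxidea_brevicauda.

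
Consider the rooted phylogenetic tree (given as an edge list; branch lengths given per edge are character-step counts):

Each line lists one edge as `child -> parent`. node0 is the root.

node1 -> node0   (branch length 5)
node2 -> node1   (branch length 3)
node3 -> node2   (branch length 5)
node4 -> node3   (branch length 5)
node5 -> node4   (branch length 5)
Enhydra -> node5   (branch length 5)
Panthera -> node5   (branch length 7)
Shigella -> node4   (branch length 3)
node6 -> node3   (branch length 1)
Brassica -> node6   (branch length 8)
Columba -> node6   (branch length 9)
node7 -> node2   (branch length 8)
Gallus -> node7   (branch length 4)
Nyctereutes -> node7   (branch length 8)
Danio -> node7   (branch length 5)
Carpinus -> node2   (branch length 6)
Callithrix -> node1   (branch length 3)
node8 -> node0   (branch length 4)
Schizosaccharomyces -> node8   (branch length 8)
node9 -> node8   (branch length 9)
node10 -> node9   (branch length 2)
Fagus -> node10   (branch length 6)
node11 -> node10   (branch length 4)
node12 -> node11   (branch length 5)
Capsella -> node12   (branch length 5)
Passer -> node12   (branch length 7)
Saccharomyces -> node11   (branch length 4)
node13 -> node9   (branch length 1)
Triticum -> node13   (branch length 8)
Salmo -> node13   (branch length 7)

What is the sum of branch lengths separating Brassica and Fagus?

43

The path runs Brassica → … → MRCA → … → Fagus; the MRCA is the root of the tree.
Branch lengths along that path: 8 + 1 + 5 + 3 + 5 + 4 + 9 + 2 + 6 = 43.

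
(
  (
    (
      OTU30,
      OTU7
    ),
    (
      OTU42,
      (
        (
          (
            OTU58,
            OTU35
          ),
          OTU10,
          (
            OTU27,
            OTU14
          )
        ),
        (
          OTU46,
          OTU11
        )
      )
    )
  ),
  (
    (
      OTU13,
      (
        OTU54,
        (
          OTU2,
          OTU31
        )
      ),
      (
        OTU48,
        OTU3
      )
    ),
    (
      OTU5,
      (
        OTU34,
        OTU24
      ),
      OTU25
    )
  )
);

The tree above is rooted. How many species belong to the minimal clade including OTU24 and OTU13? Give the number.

10

The MRCA of OTU24 and OTU13 is the node subtending ((OTU13,(OTU54,(OTU2,OTU31)),(OTU48,OTU3)),(OTU5,(OTU34,OTU24),OTU25)).
That clade contains 10 terminal taxa: OTU13, OTU2, OTU24, OTU25, OTU3, OTU31, OTU34, OTU48, OTU5, OTU54.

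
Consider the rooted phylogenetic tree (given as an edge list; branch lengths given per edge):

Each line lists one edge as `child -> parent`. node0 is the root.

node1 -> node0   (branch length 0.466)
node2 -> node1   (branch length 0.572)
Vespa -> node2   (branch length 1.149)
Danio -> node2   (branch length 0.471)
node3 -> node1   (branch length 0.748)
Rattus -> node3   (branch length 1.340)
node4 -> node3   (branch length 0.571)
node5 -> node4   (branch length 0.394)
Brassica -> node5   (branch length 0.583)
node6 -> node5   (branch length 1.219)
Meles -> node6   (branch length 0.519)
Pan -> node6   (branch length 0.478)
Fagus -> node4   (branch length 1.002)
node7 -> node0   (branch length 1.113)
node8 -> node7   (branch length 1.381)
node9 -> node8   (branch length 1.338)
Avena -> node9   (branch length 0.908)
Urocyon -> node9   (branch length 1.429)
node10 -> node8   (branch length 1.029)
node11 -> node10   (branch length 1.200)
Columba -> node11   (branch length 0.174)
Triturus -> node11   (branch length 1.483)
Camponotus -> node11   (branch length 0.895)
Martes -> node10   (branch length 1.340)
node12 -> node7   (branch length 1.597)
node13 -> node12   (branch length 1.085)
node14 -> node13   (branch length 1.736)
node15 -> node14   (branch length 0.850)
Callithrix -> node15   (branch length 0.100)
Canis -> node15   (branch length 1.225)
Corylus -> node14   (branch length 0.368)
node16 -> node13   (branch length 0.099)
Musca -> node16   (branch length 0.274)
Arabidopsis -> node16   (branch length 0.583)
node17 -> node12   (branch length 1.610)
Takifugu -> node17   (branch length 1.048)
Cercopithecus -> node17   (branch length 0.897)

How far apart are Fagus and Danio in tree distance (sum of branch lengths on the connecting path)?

3.364

The path runs Fagus → … → MRCA → … → Danio; the MRCA is the node subtending ((Vespa,Danio),(Rattus,((Brassica,(Meles,Pan)),Fagus))).
Branch lengths along that path: 1.002 + 0.571 + 0.748 + 0.572 + 0.471 = 3.364.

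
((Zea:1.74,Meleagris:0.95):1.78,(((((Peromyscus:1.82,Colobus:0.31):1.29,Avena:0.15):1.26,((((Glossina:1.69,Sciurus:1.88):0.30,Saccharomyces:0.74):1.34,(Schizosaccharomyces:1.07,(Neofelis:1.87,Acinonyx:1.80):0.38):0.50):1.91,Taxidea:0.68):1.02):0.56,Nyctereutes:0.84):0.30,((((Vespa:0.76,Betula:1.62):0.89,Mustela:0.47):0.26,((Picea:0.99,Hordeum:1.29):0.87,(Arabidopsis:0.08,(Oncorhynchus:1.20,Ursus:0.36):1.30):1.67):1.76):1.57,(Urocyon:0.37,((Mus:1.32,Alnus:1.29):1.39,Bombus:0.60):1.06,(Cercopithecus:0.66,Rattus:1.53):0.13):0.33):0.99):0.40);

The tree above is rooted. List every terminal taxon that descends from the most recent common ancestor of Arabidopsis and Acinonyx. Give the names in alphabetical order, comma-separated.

Acinonyx, Alnus, Arabidopsis, Avena, Betula, Bombus, Cercopithecus, Colobus, Glossina, Hordeum, Mus, Mustela, Neofelis, Nyctereutes, Oncorhynchus, Peromyscus, Picea, Rattus, Saccharomyces, Schizosaccharomyces, Sciurus, Taxidea, Urocyon, Ursus, Vespa

Tracing Arabidopsis: it sits inside (Arabidopsis,(Oncorhynchus,Ursus)).
Tracing Acinonyx: it sits inside (Neofelis,Acinonyx).
The smallest clade enclosing both is (((((Peromyscus,Colobus),Avena),((((Glossina,Sciurus),Saccharomyces),(Schizosaccharomyces,(Neofelis,Acinonyx))),Taxidea)),Nyctereutes),((((Vespa,Betula),Mustela),((Picea,Hordeum),(Arabidopsis,(Oncorhynchus,Ursus)))),(Urocyon,((Mus,Alnus),Bombus),(Cercopithecus,Rattus)))); the answer is its 25 terminal taxa in alphabetical order.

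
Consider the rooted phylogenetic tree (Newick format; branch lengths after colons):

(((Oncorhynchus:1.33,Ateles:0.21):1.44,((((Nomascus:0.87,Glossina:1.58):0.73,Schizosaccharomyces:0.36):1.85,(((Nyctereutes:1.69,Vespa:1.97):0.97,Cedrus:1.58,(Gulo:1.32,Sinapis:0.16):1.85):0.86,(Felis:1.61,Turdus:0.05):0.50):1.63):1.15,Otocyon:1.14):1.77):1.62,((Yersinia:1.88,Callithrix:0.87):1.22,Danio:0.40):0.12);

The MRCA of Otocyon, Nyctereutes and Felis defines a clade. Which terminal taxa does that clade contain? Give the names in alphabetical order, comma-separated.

Cedrus, Felis, Glossina, Gulo, Nomascus, Nyctereutes, Otocyon, Schizosaccharomyces, Sinapis, Turdus, Vespa

Tracing Otocyon: it sits inside ((((Nomascus,Glossina),Schizosaccharomyces),(((Nyctereutes,Vespa),Cedrus,(Gulo,Sinapis)),(Felis,Turdus))),Otocyon).
Tracing Nyctereutes: it sits inside (Nyctereutes,Vespa).
Tracing Felis: it sits inside (Felis,Turdus).
The smallest clade enclosing all 3 is ((((Nomascus,Glossina),Schizosaccharomyces),(((Nyctereutes,Vespa),Cedrus,(Gulo,Sinapis)),(Felis,Turdus))),Otocyon); the answer is its 11 terminal taxa in alphabetical order.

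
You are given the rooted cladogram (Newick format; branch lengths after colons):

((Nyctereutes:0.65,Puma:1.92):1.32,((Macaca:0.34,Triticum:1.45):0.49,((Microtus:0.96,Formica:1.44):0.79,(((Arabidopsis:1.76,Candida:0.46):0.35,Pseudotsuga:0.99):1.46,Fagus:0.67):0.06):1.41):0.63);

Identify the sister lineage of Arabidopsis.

Arabidopsis attaches to the tree at the node subtending (Arabidopsis,Candida).
The other lineage descending from that same node — the sister group — is the single tip Candida.

Candida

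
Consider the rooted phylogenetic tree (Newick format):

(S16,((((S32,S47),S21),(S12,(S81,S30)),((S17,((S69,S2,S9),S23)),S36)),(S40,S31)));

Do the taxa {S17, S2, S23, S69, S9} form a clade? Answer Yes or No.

The most recent common ancestor of these taxa subtends (S17,((S69,S2,S9),S23)).
That clade has exactly 5 tips — every listed taxon and nothing else — so the group is monophyletic.

Yes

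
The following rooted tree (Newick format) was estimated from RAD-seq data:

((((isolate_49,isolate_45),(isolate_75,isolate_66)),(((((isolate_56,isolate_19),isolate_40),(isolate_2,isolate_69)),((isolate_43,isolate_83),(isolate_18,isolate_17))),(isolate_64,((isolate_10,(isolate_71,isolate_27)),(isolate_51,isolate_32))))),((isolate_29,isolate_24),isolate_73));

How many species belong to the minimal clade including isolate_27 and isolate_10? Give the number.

The MRCA of isolate_27 and isolate_10 is the node subtending (isolate_10,(isolate_71,isolate_27)).
That clade contains 3 terminal taxa: isolate_10, isolate_27, isolate_71.

3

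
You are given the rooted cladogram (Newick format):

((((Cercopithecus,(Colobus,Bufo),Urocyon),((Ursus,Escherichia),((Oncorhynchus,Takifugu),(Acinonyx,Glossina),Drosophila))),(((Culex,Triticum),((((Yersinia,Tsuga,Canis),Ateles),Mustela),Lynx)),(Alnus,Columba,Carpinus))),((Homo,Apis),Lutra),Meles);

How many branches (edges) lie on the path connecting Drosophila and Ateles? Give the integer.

10

The MRCA of Drosophila and Ateles is the node subtending (((Cercopithecus,(Colobus,Bufo),Urocyon),((Ursus,Escherichia),((Oncorhynchus,Takifugu),(Acinonyx,Glossina),Drosophila))),(((Culex,Triticum),((((Yersinia,Tsuga,Canis),Ateles),Mustela),Lynx)),(Alnus,Columba,Carpinus))).
From Drosophila up to that node: 4 branches. From Ateles up to the same node: 6 branches. Total: 4 + 6 = 10.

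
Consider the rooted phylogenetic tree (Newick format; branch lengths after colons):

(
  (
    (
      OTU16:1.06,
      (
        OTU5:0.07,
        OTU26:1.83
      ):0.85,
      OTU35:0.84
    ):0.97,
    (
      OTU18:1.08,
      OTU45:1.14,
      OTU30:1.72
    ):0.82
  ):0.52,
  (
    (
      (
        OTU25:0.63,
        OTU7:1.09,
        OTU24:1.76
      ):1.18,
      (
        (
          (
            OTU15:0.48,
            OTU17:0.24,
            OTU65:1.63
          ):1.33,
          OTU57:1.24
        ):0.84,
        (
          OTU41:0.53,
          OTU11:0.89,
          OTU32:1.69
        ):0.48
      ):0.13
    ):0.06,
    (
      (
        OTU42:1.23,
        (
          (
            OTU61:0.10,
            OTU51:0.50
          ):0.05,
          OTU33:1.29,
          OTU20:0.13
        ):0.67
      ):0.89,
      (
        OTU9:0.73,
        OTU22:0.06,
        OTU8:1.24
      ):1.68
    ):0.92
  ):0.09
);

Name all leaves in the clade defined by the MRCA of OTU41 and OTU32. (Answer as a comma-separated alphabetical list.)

OTU11, OTU32, OTU41

Tracing OTU41: it sits inside (OTU41,OTU11,OTU32).
Tracing OTU32: it sits inside (OTU41,OTU11,OTU32).
The smallest clade enclosing both is (OTU41,OTU11,OTU32); the answer is its 3 terminal taxa in alphabetical order.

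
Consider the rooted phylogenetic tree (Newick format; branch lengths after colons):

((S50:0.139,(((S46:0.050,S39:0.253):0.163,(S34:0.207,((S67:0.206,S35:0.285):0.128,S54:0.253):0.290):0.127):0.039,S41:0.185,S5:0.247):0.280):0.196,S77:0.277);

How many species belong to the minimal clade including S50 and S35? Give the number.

The MRCA of S50 and S35 is the node subtending (S50,(((S46,S39),(S34,((S67,S35),S54))),S41,S5)).
That clade contains 9 terminal taxa: S34, S35, S39, S41, S46, S5, S50, S54, S67.

9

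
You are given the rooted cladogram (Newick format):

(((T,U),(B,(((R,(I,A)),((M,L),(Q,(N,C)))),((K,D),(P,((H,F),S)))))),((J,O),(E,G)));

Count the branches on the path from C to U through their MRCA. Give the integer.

The MRCA of C and U is the node subtending ((T,U),(B,(((R,(I,A)),((M,L),(Q,(N,C)))),((K,D),(P,((H,F),S)))))).
From C up to that node: 7 branches. From U up to the same node: 2 branches. Total: 7 + 2 = 9.

9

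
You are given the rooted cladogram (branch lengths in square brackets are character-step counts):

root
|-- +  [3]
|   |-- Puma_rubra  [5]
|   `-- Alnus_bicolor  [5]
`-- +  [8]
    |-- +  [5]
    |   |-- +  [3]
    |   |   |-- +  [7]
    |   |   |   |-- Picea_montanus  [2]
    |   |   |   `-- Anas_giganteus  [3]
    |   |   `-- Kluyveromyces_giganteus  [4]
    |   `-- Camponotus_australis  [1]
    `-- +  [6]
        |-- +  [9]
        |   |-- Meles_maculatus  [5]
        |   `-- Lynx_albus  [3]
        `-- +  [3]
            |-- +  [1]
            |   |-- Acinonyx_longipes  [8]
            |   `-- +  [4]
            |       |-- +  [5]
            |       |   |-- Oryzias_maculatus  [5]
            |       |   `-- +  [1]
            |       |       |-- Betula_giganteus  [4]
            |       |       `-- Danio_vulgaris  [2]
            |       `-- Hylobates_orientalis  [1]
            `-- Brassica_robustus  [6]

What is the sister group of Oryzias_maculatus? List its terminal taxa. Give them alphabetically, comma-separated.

Oryzias_maculatus attaches to the tree at the node subtending (Oryzias_maculatus,(Betula_giganteus,Danio_vulgaris)).
The other lineage descending from that same node — the sister group — is (Betula_giganteus,Danio_vulgaris); its 2 tips in alphabetical order are the answer.

Betula_giganteus, Danio_vulgaris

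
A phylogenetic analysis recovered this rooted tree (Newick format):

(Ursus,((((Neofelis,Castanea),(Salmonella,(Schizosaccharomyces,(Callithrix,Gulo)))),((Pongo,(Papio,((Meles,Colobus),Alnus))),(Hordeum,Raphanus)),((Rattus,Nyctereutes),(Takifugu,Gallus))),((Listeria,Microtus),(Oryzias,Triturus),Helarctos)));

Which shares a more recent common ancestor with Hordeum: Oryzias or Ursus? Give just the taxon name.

The MRCA of Hordeum and Oryzias subtends ((((Neofelis,Castanea),(Salmonella,(Schizosaccharomyces,(Callithrix,Gulo)))),((Pongo,(Papio,((Meles,Colobus),Alnus))),(Hordeum,Raphanus)),((Rattus,Nyctereutes),(Takifugu,Gallus))),((Listeria,Microtus),(Oryzias,Triturus),Helarctos)) (22 taxa).
The MRCA of Hordeum and Ursus is the root, subtending the entire tree (23 taxa).
The first is nested inside the second, so Hordeum shares a more recent common ancestor with Oryzias.

Oryzias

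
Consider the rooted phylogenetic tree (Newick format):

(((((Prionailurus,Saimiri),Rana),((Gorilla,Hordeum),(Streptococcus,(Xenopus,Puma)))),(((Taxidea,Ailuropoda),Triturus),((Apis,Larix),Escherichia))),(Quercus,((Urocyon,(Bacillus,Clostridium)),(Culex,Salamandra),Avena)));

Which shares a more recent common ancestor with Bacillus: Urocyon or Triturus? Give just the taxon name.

Urocyon

The MRCA of Bacillus and Urocyon subtends (Urocyon,(Bacillus,Clostridium)) (3 taxa).
The MRCA of Bacillus and Triturus is the root, subtending the entire tree (21 taxa).
The first is nested inside the second, so Bacillus shares a more recent common ancestor with Urocyon.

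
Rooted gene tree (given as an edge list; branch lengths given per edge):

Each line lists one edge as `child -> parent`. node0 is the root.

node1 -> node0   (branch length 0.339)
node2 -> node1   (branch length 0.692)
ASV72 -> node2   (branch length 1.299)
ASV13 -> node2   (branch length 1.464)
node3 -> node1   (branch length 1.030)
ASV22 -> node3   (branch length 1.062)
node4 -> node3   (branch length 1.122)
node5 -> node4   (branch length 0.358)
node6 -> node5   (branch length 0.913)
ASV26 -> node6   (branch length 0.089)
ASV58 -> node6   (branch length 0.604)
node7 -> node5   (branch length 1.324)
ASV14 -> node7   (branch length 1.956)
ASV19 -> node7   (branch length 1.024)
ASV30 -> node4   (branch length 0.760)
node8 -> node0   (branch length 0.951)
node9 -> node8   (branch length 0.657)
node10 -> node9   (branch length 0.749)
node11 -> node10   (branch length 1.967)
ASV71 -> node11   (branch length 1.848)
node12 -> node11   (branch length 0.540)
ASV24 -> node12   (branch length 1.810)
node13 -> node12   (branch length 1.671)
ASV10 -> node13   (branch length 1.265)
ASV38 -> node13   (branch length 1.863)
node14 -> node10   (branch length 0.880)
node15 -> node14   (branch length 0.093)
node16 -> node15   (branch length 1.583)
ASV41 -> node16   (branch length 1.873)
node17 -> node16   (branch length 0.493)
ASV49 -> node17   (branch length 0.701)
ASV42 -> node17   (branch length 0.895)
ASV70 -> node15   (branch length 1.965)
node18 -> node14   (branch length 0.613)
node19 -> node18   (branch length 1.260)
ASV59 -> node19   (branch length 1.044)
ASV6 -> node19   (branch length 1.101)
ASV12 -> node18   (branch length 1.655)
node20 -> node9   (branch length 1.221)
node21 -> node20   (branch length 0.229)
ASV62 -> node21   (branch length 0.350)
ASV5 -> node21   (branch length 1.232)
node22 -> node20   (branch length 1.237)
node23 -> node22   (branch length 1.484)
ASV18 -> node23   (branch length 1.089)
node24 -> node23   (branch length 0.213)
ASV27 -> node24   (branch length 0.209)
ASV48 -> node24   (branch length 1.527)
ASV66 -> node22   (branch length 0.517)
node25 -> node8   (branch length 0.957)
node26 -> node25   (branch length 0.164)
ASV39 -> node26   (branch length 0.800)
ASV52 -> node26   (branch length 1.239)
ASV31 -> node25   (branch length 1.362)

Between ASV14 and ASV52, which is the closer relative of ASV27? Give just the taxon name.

ASV52

The MRCA of ASV27 and ASV52 subtends ((((ASV71,(ASV24,(ASV10,ASV38))),(((ASV41,(ASV49,ASV42)),ASV70),((ASV59,ASV6),ASV12))),((ASV62,ASV5),((ASV18,(ASV27,ASV48)),ASV66))),((ASV39,ASV52),ASV31)) (20 taxa).
The MRCA of ASV27 and ASV14 is the root, subtending the entire tree (28 taxa).
The first is nested inside the second, so ASV27 shares a more recent common ancestor with ASV52.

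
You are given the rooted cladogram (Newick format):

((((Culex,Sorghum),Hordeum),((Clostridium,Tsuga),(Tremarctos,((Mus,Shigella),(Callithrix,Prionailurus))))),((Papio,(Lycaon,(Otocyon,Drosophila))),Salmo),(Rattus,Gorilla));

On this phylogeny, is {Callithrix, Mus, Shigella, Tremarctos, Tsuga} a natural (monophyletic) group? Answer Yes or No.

No

The MRCA of the listed taxa subtends ((Clostridium,Tsuga),(Tremarctos,((Mus,Shigella),(Callithrix,Prionailurus)))).
That clade also contains Clostridium, Prionailurus, which are not in the proposed group, so the group is not monophyletic.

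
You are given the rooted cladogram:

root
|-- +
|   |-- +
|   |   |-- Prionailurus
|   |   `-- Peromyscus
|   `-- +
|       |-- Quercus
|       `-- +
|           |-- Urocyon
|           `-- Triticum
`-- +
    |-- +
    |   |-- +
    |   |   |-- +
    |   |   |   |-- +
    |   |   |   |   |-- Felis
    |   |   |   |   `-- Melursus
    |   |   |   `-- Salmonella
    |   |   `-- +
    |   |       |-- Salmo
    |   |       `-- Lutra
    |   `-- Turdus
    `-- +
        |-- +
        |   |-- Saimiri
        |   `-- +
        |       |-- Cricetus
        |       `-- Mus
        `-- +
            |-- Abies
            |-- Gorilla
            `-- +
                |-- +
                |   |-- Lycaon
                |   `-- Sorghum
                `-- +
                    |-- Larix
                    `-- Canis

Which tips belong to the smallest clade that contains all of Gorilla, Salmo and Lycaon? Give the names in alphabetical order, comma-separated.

Abies, Canis, Cricetus, Felis, Gorilla, Larix, Lutra, Lycaon, Melursus, Mus, Saimiri, Salmo, Salmonella, Sorghum, Turdus

Tracing Gorilla: it sits inside (Abies,Gorilla,((Lycaon,Sorghum),(Larix,Canis))).
Tracing Salmo: it sits inside (Salmo,Lutra).
Tracing Lycaon: it sits inside (Lycaon,Sorghum).
The smallest clade enclosing all 3 is (((((Felis,Melursus),Salmonella),(Salmo,Lutra)),Turdus),((Saimiri,(Cricetus,Mus)),(Abies,Gorilla,((Lycaon,Sorghum),(Larix,Canis))))); the answer is its 15 terminal taxa in alphabetical order.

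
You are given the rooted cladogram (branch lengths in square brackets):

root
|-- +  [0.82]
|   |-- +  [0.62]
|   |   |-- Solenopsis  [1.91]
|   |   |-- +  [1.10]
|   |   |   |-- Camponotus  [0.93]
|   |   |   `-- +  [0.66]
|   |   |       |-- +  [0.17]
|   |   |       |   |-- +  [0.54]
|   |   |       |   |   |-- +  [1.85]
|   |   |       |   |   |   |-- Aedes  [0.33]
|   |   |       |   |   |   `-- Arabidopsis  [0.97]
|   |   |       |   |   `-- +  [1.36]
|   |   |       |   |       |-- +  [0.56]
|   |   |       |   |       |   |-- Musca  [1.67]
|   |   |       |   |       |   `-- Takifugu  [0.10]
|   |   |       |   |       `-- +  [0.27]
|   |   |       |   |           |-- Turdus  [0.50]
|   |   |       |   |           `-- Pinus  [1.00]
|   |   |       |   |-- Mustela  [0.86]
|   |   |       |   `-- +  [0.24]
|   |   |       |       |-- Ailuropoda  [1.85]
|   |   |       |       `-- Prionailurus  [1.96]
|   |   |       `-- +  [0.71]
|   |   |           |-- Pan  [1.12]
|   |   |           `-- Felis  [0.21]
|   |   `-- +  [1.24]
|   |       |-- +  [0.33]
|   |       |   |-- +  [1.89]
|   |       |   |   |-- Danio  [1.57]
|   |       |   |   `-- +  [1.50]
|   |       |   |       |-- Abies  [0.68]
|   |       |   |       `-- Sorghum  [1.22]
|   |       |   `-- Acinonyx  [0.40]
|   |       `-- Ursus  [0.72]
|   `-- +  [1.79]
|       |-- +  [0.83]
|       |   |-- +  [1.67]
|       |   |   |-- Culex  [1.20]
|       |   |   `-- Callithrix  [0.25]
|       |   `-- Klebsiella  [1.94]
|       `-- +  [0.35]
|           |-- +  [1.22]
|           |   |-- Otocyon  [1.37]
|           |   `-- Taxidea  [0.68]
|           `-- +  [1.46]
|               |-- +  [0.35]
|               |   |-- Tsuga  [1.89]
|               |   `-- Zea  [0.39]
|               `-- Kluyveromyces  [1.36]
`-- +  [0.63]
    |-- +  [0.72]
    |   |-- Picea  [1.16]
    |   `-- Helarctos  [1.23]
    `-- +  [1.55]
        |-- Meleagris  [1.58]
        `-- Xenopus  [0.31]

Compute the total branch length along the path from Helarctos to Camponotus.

The path runs Helarctos → … → MRCA → … → Camponotus; the MRCA is the root of the tree.
Branch lengths along that path: 1.23 + 0.72 + 0.63 + 0.82 + 0.62 + 1.10 + 0.93 = 6.05.

6.05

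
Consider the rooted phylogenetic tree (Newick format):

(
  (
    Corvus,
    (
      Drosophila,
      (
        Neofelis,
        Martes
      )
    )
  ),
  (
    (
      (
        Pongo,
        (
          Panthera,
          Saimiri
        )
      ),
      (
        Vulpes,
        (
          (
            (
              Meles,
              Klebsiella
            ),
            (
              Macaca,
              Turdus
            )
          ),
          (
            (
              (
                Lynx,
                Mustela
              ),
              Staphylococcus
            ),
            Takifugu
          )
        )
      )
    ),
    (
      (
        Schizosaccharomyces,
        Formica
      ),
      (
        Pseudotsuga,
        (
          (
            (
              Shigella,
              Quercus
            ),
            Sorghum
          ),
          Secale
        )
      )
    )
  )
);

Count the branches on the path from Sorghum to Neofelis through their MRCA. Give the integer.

The MRCA of Sorghum and Neofelis is the root of the tree.
From Sorghum up to that node: 6 branches. From Neofelis up to the same node: 4 branches. Total: 6 + 4 = 10.

10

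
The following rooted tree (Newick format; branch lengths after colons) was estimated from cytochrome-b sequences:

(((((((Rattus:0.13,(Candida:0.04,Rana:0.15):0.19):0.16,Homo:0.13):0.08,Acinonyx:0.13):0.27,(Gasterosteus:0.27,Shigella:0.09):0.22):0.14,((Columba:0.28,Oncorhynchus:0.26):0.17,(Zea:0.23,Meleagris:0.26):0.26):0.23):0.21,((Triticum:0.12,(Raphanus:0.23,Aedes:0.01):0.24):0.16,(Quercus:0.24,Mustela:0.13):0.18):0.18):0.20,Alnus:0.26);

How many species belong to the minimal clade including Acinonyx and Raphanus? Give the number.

The MRCA of Acinonyx and Raphanus is the node subtending ((((((Rattus,(Candida,Rana)),Homo),Acinonyx),(Gasterosteus,Shigella)),((Columba,Oncorhynchus),(Zea,Meleagris))),((Triticum,(Raphanus,Aedes)),(Quercus,Mustela))).
That clade contains 16 terminal taxa: Acinonyx, Aedes, Candida, Columba, Gasterosteus, Homo, Meleagris, Mustela, Oncorhynchus, Quercus, Rana, Raphanus, Rattus, Shigella, Triticum, Zea.

16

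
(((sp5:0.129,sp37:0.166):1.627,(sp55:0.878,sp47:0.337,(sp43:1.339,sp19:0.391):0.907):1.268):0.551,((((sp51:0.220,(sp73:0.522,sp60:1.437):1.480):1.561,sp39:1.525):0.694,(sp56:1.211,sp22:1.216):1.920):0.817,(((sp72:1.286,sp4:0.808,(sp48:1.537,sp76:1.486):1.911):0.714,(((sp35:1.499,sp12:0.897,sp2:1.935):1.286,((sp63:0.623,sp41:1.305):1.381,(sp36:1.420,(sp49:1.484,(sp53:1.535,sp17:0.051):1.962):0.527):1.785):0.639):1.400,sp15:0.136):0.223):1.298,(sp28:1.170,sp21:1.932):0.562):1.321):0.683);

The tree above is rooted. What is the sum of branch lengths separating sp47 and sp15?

5.817

The path runs sp47 → … → MRCA → … → sp15; the MRCA is the root of the tree.
Branch lengths along that path: 0.337 + 1.268 + 0.551 + 0.683 + 1.321 + 1.298 + 0.223 + 0.136 = 5.817.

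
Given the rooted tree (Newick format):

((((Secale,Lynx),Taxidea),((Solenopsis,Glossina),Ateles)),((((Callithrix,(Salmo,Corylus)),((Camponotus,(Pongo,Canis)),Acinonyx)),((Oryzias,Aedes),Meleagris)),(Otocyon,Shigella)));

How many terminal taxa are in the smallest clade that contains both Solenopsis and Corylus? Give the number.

18

The MRCA of Solenopsis and Corylus is the root, so the clade is the entire tree.
That clade contains 18 terminal taxa: Acinonyx, Aedes, Ateles, Callithrix, Camponotus, Canis, Corylus, Glossina, Lynx, Meleagris, Oryzias, Otocyon, Pongo, Salmo, Secale, Shigella, Solenopsis, Taxidea.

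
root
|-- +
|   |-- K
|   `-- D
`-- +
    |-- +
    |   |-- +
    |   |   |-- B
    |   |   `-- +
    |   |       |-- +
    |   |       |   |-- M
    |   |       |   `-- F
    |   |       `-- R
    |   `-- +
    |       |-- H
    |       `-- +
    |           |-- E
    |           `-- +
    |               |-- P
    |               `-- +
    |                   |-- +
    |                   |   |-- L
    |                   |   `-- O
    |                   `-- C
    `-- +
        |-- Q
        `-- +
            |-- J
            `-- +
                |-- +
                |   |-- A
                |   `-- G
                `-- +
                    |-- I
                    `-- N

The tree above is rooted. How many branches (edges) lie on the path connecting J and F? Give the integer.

The MRCA of J and F is the node subtending (((B,((M,F),R)),(H,(E,(P,((L,O),C))))),(Q,(J,((A,G),(I,N))))).
From J up to that node: 3 branches. From F up to the same node: 5 branches. Total: 3 + 5 = 8.

8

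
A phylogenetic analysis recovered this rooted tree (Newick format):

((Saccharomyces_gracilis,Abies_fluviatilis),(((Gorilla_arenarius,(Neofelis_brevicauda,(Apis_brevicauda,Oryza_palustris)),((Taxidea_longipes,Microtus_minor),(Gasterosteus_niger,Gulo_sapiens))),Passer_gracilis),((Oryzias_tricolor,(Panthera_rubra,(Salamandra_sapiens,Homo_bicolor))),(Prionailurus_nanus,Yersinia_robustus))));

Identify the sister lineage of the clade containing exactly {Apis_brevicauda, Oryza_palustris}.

The clade containing exactly {Apis_brevicauda, Oryza_palustris} attaches to the tree at the node subtending (Neofelis_brevicauda,(Apis_brevicauda,Oryza_palustris)).
The other lineage descending from that same node — the sister group — is the single tip Neofelis_brevicauda.

Neofelis_brevicauda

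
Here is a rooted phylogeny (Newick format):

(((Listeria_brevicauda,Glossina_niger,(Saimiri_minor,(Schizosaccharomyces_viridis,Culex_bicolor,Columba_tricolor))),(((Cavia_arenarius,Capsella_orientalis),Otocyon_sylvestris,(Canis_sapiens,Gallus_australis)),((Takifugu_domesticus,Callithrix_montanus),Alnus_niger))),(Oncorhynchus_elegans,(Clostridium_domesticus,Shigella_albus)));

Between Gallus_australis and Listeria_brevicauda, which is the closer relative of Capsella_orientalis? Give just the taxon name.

The MRCA of Capsella_orientalis and Gallus_australis subtends ((Cavia_arenarius,Capsella_orientalis),Otocyon_sylvestris,(Canis_sapiens,Gallus_australis)) (5 taxa).
The MRCA of Capsella_orientalis and Listeria_brevicauda subtends ((Listeria_brevicauda,Glossina_niger,(Saimiri_minor,(Schizosaccharomyces_viridis,Culex_bicolor,Columba_tricolor))),(((Cavia_arenarius,Capsella_orientalis),Otocyon_sylvestris,(Canis_sapiens,Gallus_australis)),((Takifugu_domesticus,Callithrix_montanus),Alnus_niger))) (14 taxa).
The first is nested inside the second, so Capsella_orientalis shares a more recent common ancestor with Gallus_australis.

Gallus_australis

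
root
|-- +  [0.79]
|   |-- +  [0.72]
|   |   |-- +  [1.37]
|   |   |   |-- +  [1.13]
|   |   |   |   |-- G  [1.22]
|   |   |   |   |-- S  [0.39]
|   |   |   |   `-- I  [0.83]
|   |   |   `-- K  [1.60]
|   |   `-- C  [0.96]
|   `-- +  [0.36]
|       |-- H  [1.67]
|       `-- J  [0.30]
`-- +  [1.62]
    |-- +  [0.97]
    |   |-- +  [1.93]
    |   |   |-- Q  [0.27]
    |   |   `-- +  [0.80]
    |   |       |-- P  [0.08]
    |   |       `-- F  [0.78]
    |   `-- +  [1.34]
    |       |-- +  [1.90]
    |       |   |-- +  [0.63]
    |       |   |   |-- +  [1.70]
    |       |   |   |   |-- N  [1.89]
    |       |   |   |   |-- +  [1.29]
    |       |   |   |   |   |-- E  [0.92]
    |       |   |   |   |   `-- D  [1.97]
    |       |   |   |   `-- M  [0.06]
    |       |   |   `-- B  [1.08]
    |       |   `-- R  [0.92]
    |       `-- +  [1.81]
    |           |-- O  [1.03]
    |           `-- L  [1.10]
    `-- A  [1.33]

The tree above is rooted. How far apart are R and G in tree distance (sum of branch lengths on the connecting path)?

11.98

The path runs R → … → MRCA → … → G; the MRCA is the root of the tree.
Branch lengths along that path: 0.92 + 1.90 + 1.34 + 0.97 + 1.62 + 0.79 + 0.72 + 1.37 + 1.13 + 1.22 = 11.98.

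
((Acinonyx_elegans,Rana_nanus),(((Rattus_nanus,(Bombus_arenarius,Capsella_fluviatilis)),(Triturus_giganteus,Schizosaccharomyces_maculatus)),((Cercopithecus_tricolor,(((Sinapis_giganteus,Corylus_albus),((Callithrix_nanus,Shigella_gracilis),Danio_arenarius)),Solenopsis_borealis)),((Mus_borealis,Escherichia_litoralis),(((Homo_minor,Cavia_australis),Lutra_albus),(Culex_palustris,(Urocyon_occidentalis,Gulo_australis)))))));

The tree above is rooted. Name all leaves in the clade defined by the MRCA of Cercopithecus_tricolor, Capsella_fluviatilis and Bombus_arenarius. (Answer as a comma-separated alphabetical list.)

Tracing Cercopithecus_tricolor: it sits inside (Cercopithecus_tricolor,(((Sinapis_giganteus,Corylus_albus),((Callithrix_nanus,Shigella_gracilis),Danio_arenarius)),Solenopsis_borealis)).
Tracing Capsella_fluviatilis: it sits inside (Bombus_arenarius,Capsella_fluviatilis).
Tracing Bombus_arenarius: it sits inside (Bombus_arenarius,Capsella_fluviatilis).
The smallest clade enclosing all 3 is (((Rattus_nanus,(Bombus_arenarius,Capsella_fluviatilis)),(Triturus_giganteus,Schizosaccharomyces_maculatus)),((Cercopithecus_tricolor,(((Sinapis_giganteus,Corylus_albus),((Callithrix_nanus,Shigella_gracilis),Danio_arenarius)),Solenopsis_borealis)),((Mus_borealis,Escherichia_litoralis),(((Homo_minor,Cavia_australis),Lutra_albus),(Culex_palustris,(Urocyon_occidentalis,Gulo_australis)))))); the answer is its 20 terminal taxa in alphabetical order.

Bombus_arenarius, Callithrix_nanus, Capsella_fluviatilis, Cavia_australis, Cercopithecus_tricolor, Corylus_albus, Culex_palustris, Danio_arenarius, Escherichia_litoralis, Gulo_australis, Homo_minor, Lutra_albus, Mus_borealis, Rattus_nanus, Schizosaccharomyces_maculatus, Shigella_gracilis, Sinapis_giganteus, Solenopsis_borealis, Triturus_giganteus, Urocyon_occidentalis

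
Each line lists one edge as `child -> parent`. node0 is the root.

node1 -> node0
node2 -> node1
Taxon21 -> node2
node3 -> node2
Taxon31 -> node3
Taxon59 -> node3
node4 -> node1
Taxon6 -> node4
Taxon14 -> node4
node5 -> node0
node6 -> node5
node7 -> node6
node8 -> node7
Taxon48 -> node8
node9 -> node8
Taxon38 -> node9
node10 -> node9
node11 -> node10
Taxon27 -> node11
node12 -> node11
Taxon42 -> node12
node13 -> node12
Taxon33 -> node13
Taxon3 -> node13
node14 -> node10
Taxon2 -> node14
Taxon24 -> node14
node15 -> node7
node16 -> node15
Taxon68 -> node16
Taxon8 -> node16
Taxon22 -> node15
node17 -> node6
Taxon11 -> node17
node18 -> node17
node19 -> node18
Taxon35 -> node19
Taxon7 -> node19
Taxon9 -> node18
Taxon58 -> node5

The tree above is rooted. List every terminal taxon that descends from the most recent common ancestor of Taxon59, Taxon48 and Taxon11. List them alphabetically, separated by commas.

Taxon11, Taxon14, Taxon2, Taxon21, Taxon22, Taxon24, Taxon27, Taxon3, Taxon31, Taxon33, Taxon35, Taxon38, Taxon42, Taxon48, Taxon58, Taxon59, Taxon6, Taxon68, Taxon7, Taxon8, Taxon9

Tracing Taxon59: it sits inside (Taxon31,Taxon59).
Tracing Taxon48: it sits inside (Taxon48,(Taxon38,((Taxon27,(Taxon42,(Taxon33,Taxon3))),(Taxon2,Taxon24)))).
Tracing Taxon11: it sits inside (Taxon11,((Taxon35,Taxon7),Taxon9)).
The smallest clade enclosing all 3 is the whole tree (their MRCA is the root), so the answer is all 21 tips in alphabetical order.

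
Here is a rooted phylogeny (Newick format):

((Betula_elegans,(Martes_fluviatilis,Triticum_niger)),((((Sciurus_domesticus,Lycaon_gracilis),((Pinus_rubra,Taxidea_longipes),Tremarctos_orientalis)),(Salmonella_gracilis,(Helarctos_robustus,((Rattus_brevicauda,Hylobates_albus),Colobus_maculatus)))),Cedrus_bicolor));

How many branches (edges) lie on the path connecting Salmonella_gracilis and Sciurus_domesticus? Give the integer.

5

The MRCA of Salmonella_gracilis and Sciurus_domesticus is the node subtending (((Sciurus_domesticus,Lycaon_gracilis),((Pinus_rubra,Taxidea_longipes),Tremarctos_orientalis)),(Salmonella_gracilis,(Helarctos_robustus,((Rattus_brevicauda,Hylobates_albus),Colobus_maculatus)))).
From Salmonella_gracilis up to that node: 2 branches. From Sciurus_domesticus up to the same node: 3 branches. Total: 2 + 3 = 5.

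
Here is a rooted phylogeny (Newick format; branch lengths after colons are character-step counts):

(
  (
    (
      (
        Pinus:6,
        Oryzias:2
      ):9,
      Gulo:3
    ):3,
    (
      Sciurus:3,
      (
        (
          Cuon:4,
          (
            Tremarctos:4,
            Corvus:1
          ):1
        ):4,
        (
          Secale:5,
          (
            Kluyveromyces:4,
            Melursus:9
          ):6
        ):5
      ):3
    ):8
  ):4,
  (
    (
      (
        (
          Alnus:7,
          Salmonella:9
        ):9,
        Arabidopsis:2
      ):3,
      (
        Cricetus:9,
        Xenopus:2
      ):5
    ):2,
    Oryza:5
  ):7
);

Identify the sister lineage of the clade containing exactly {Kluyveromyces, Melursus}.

Secale

The clade containing exactly {Kluyveromyces, Melursus} attaches to the tree at the node subtending (Secale,(Kluyveromyces,Melursus)).
The other lineage descending from that same node — the sister group — is the single tip Secale.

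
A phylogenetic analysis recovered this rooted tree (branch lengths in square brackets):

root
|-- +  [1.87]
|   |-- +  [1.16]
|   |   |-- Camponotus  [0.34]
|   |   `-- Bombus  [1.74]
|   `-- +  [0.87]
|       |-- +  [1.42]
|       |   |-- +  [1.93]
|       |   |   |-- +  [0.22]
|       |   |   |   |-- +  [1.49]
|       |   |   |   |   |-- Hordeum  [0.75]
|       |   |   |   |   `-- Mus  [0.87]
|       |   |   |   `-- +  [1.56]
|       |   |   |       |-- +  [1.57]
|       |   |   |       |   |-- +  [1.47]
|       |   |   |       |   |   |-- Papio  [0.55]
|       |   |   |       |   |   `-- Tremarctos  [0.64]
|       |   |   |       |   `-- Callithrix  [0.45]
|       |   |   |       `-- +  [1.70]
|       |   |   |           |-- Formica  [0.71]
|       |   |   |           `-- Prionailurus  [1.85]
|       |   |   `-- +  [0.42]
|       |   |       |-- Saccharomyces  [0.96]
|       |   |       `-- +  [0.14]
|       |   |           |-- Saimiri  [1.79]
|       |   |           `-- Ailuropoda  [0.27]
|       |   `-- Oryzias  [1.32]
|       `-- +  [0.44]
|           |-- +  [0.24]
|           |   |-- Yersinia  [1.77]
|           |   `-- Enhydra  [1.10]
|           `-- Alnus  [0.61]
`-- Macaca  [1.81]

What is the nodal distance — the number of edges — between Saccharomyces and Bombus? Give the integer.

7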